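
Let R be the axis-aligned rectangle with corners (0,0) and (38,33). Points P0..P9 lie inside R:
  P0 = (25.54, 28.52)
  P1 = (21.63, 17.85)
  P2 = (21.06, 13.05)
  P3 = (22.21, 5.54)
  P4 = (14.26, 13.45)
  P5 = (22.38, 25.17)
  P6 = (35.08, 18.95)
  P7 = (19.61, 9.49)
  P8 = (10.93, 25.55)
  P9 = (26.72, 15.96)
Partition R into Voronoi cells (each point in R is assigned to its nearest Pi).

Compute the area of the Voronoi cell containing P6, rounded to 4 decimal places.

Area of P6's cell: 141.8482

1. box [0,38]×[0,33]: [(0, 0) (38, 0) (38, 33) (0, 33)]
2. ⊥bis P6·P0 via (30.31,23.735): [(6.5004, 0) (38, 0) (38, 31.4009)]  |A|=494.5584
3. ⊥bis P6·P1 via (28.355,18.4): [(28.0989, 21.5309) (29.8598, 0) (38, 0) (38, 31.4009)]  |A|=243.0835
4. ⊥bis P6·P2 via (28.07,16): [(28.0989, 21.5309) (28.6674, 14.5805) (34.8032, 0) (38, 0) (38, 31.4009)]  |A|=207.0449
5. ⊥bis P6·P3 via (28.645,12.245): [(28.0989, 21.5309) (28.6674, 14.5805) (30.3313, 10.6266) (38, 3.2667) (38, 31.4009)]  |A|=177.5337
6. ⊥bis P6·P4 via (24.67,16.2): [(28.0989, 21.5309) (28.6674, 14.5805) (30.3313, 10.6266) (38, 3.2667) (38, 31.4009)]  |A|=177.5337
7. ⊥bis P6·P5 via (28.73,22.06): [(28.8257, 22.2553) (28.1522, 20.8802) (28.6674, 14.5805) (30.3313, 10.6266) (38, 3.2667) (38, 31.4009)]  |A|=177.278
8. ⊥bis P6·P7 via (27.345,14.22): [(28.8257, 22.2553) (28.1522, 20.8802) (28.6674, 14.5805) (30.3313, 10.6266) (38, 3.2667) (38, 31.4009)]  |A|=177.278
9. ⊥bis P6·P8 via (23.005,22.25): [(28.8257, 22.2553) (28.1522, 20.8802) (28.6674, 14.5805) (30.3313, 10.6266) (38, 3.2667) (38, 31.4009)]  |A|=177.278
10. ⊥bis P6·P9 via (30.9,17.455): [(29.0892, 22.518) (34.9159, 6.2266) (38, 3.2667) (38, 31.4009)]  |A|=141.8482
11. canonical 4-gon: [(29.0892, 22.518) (34.9159, 6.2266) (38, 3.2667) (38, 31.4009)]
12. shoelace: 141.8482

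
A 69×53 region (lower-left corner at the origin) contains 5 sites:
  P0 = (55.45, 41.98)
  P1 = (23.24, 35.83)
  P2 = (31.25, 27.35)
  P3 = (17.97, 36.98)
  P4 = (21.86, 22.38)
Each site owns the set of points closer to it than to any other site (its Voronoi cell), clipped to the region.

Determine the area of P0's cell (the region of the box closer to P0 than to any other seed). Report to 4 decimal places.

1. box [0,69]×[0,53]: [(0, 0) (69, 0) (69, 53) (0, 53)]
2. ⊥bis P0·P1 via (39.345,38.905): [(46.7733, 0) (69, 0) (69, 53) (36.6538, 53)]  |A|=1446.1823
3. ⊥bis P0·P2 via (43.35,34.665): [(38.6795, 42.3907) (64.3066, 0) (69, 0) (69, 53) (36.6538, 53)]  |A|=1074.5586
4. ⊥bis P0·P3 via (36.71,39.48): [(38.6795, 42.3907) (64.3066, 0) (69, 0) (69, 53) (36.6538, 53)]  |A|=1074.5586
5. ⊥bis P0·P4 via (38.655,32.18): [(38.6795, 42.3907) (64.3066, 0) (69, 0) (69, 53) (36.6538, 53)]  |A|=1074.5586
6. canonical 5-gon: [(38.6795, 42.3907) (64.3066, 0) (69, 0) (69, 53) (36.6538, 53)]
7. shoelace: 1074.5586

Area of P0's cell: 1074.5586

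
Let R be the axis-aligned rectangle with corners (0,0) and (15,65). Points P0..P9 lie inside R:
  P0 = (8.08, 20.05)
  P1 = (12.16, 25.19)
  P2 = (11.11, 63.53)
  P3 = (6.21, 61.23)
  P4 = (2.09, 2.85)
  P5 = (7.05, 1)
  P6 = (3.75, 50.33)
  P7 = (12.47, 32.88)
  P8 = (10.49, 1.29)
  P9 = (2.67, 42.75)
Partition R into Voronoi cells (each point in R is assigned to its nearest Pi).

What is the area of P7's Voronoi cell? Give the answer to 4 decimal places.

1. box [0,15]×[0,65]: [(0, 0) (15, 0) (15, 65) (0, 65)]
2. ⊥bis P7·P0 via (10.275,26.465): [(0, 29.9808) (15, 24.8483) (15, 65) (0, 65)]  |A|=563.7823
3. ⊥bis P7·P1 via (12.315,29.035): [(0, 29.9808) (1.4885, 29.4714) (15, 28.9268) (15, 65) (0, 65)]  |A|=536.229
4. ⊥bis P7·P2 via (11.79,48.205): [(0, 47.6819) (0, 29.9808) (1.4885, 29.4714) (15, 28.9268) (15, 48.3474)]  |A|=281.4487
5. ⊥bis P7·P3 via (9.34,47.055): [(0, 44.9926) (0, 29.9808) (1.4885, 29.4714) (15, 28.9268) (15, 48.3048)]  |A|=260.9597
6. ⊥bis P7·P4 via (7.28,17.865): [(0, 44.9926) (0, 29.9808) (1.4885, 29.4714) (15, 28.9268) (15, 48.3048)]  |A|=260.9597
7. ⊥bis P7·P5 via (9.76,16.94): [(0, 44.9926) (0, 29.9808) (1.4885, 29.4714) (15, 28.9268) (15, 48.3048)]  |A|=260.9597
8. ⊥bis P7·P6 via (8.11,41.605): [(0, 37.5523) (0, 29.9808) (1.4885, 29.4714) (15, 28.9268) (15, 45.048)]  |A|=180.7317
9. ⊥bis P7·P8 via (11.48,17.085): [(0, 37.5523) (0, 29.9808) (1.4885, 29.4714) (15, 28.9268) (15, 45.048)]  |A|=180.7317
10. ⊥bis P7·P9 via (7.57,37.815): [(14.7075, 44.9018) (0, 30.2987) (0, 29.9808) (1.4885, 29.4714) (15, 28.9268) (15, 45.048)]  |A|=127.3904
11. canonical 6-gon: [(14.7075, 44.9018) (0, 30.2987) (0, 29.9808) (1.4885, 29.4714) (15, 28.9268) (15, 45.048)]
12. shoelace: 127.3904

Area of P7's cell: 127.3904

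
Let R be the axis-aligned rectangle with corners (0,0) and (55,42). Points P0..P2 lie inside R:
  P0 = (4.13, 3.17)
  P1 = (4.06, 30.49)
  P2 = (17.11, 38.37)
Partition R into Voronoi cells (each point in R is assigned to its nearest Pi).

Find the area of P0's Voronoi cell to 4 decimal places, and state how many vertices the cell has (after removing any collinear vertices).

Area of P0's cell: 716.6715 (5 vertices)

1. box [0,55]×[0,42]: [(0, 0) (55, 0) (55, 42) (0, 42)]
2. ⊥bis P0·P1 via (4.095,16.83): [(0, 16.8195) (0, 0) (55, 0) (55, 16.9604)]  |A|=928.9483
3. ⊥bis P0·P2 via (10.62,20.77): [(21.186, 16.8738) (0, 16.8195) (0, 0) (55, 0) (55, 4.4049)]  |A|=716.6715
4. canonical 5-gon: [(21.186, 16.8738) (0, 16.8195) (0, 0) (55, 0) (55, 4.4049)]
5. shoelace: 716.6715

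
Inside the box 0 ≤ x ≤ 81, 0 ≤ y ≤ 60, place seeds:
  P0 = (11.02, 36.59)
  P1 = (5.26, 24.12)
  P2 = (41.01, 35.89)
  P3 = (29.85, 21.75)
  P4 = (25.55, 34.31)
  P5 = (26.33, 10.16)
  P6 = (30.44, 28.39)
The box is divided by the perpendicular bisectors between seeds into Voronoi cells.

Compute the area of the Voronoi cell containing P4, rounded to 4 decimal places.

Area of P4's cell: 383.9911

1. box [0,81]×[0,60]: [(0, 0) (81, 0) (81, 60) (0, 60)]
2. ⊥bis P4·P0 via (18.285,35.45): [(12.7223, 0) (81, 0) (81, 60) (22.1373, 60)]  |A|=3814.2118
3. ⊥bis P4·P1 via (15.405,29.215): [(16.8539, 26.33) (30.0773, 0) (81, 0) (81, 60) (22.1373, 60)]  |A|=3585.7336
4. ⊥bis P4·P2 via (33.28,35.1): [(16.8539, 26.33) (30.0773, 0) (36.8672, 0) (30.7352, 60) (22.1373, 60)]  |A|=753.8065
5. ⊥bis P4·P3 via (27.7,28.03): [(16.8539, 26.33) (17.7166, 24.6121) (33.7895, 30.1148) (30.7352, 60) (22.1373, 60)]  |A|=419.7668
6. ⊥bis P4·P5 via (25.94,22.235): [(16.8539, 26.33) (17.7166, 24.6121) (33.7895, 30.1148) (30.7352, 60) (22.1373, 60)]  |A|=419.7668
7. ⊥bis P4·P6 via (27.995,31.35): [(16.8539, 26.33) (17.7166, 24.6121) (21.3394, 25.8524) (33.222, 35.6676) (30.7352, 60) (22.1373, 60)]  |A|=383.9911
8. canonical 6-gon: [(16.8539, 26.33) (17.7166, 24.6121) (21.3394, 25.8524) (33.222, 35.6676) (30.7352, 60) (22.1373, 60)]
9. shoelace: 383.9911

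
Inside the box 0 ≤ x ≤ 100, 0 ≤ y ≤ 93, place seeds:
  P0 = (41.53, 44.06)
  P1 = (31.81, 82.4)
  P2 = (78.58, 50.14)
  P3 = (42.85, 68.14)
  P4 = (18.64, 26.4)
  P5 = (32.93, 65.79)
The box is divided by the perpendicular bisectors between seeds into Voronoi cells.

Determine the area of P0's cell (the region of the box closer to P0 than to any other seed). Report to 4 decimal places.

Area of P0's cell: 1434.4129

1. box [0,100]×[0,93]: [(0, 0) (100, 0) (100, 93) (0, 93)]
2. ⊥bis P0·P1 via (36.67,63.23): [(0, 53.9334) (0, 0) (100, 0) (100, 79.2855)]  |A|=6660.9437
3. ⊥bis P0·P2 via (60.055,47.1): [(56.5797, 68.2775) (0, 53.9334) (0, 0) (67.7842, 0)]  |A|=3839.8376
4. ⊥bis P0·P3 via (42.19,56.1): [(58.7268, 55.1935) (14.5274, 57.6164) (0, 53.9334) (0, 0) (67.7842, 0)]  |A|=3553.2853
5. ⊥bis P0·P4 via (30.085,35.23): [(58.7268, 55.1935) (14.5274, 57.6164) (13.0939, 57.253) (57.2655, 0) (67.7842, 0)]  |A|=1560.8753
6. ⊥bis P0·P5 via (37.23,54.925): [(58.7268, 55.1935) (40.4412, 56.1959) (20.1157, 48.1517) (57.2655, 0) (67.7842, 0)]  |A|=1434.4129
7. canonical 5-gon: [(58.7268, 55.1935) (40.4412, 56.1959) (20.1157, 48.1517) (57.2655, 0) (67.7842, 0)]
8. shoelace: 1434.4129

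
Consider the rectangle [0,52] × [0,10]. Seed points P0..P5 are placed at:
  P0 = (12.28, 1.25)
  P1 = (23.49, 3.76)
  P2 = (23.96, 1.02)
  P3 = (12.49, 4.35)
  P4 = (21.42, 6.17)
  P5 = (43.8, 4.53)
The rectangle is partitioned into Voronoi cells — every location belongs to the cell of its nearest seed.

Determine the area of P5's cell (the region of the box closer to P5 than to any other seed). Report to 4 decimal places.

1. box [0,52]×[0,10]: [(0, 0) (52, 0) (52, 10) (0, 10)]
2. ⊥bis P5·P0 via (28.04,2.89): [(28.3407, 0) (52, 0) (52, 10) (27.3001, 10)]  |A|=241.7957
3. ⊥bis P5·P1 via (33.645,4.145): [(33.8021, 0) (52, 0) (52, 10) (33.423, 10)]  |A|=183.8742
4. ⊥bis P5·P2 via (33.88,2.775): [(33.647, 4.092) (34.3709, 0) (52, 0) (52, 10) (33.423, 10)]  |A|=182.7104
5. ⊥bis P5·P3 via (28.145,4.44): [(33.647, 4.092) (34.3709, 0) (52, 0) (52, 10) (33.423, 10)]  |A|=182.7104
6. ⊥bis P5·P4 via (32.61,5.35): [(33.647, 4.092) (34.3709, 0) (52, 0) (52, 10) (33.423, 10)]  |A|=182.7104
7. canonical 5-gon: [(33.647, 4.092) (34.3709, 0) (52, 0) (52, 10) (33.423, 10)]
8. shoelace: 182.7104

Area of P5's cell: 182.7104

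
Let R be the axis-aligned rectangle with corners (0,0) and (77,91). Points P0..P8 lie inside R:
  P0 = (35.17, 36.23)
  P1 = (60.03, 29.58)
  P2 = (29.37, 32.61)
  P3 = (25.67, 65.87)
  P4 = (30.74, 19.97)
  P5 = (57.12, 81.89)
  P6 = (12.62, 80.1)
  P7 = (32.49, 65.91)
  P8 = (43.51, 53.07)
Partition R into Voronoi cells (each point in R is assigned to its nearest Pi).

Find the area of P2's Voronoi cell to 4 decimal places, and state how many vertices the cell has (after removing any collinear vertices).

1. box [0,77]×[0,91]: [(0, 0) (77, 0) (77, 91) (0, 91)]
2. ⊥bis P2·P0 via (32.27,34.42): [(0, 86.1233) (0, 0) (53.7528, 0)]  |A|=2314.6858
3. ⊥bis P2·P1 via (44.7,31.095): [(43.2846, 16.7724) (0, 86.1233) (0, 0) (41.627, 0)]  |A|=2212.9965
4. ⊥bis P2·P3 via (27.52,49.24): [(43.2846, 16.7724) (23.3124, 48.7719) (0, 46.1785) (0, 0) (41.627, 0)]  |A|=1747.3919
5. ⊥bis P2·P4 via (30.055,26.29): [(36.8824, 27.03) (23.3124, 48.7719) (0, 46.1785) (0, 23.0325)]  |A|=697.866
6. ⊥bis P2·P5 via (43.245,57.25): [(36.8824, 27.03) (23.3124, 48.7719) (0, 46.1785) (0, 23.0325)]  |A|=697.866
7. ⊥bis P2·P6 via (20.995,56.355): [(36.8824, 27.03) (23.3124, 48.7719) (0, 46.1785) (0, 23.0325)]  |A|=697.866
8. ⊥bis P2·P7 via (30.93,49.26): [(36.8824, 27.03) (23.3124, 48.7719) (0, 46.1785) (0, 23.0325)]  |A|=697.866
9. ⊥bis P2·P8 via (36.44,42.84): [(36.8824, 27.03) (23.3124, 48.7719) (0, 46.1785) (0, 23.0325)]  |A|=697.866
10. canonical 4-gon: [(36.8824, 27.03) (23.3124, 48.7719) (0, 46.1785) (0, 23.0325)]
11. shoelace: 697.866

Area of P2's cell: 697.8660 (4 vertices)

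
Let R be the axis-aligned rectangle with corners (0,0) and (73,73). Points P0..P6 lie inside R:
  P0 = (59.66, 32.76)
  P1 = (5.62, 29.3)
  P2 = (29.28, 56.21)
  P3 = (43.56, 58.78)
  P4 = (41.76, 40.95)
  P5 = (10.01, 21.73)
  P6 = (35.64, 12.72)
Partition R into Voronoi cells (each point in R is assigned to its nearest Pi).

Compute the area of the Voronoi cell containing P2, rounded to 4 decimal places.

1. box [0,73]×[0,73]: [(0, 0) (73, 0) (73, 73) (0, 73)]
2. ⊥bis P2·P0 via (44.47,44.485): [(0, 0) (10.1325, 0) (66.4804, 73) (0, 73)]  |A|=2796.3718
3. ⊥bis P2·P1 via (17.45,42.755): [(0, 58.0975) (32.7506, 29.3023) (66.4804, 73) (0, 73)]  |A|=1696.5544
4. ⊥bis P2·P3 via (36.42,57.495): [(0, 58.0975) (32.7506, 29.3023) (39.8408, 38.4877) (33.6295, 73) (0, 73)]  |A|=1129.675
5. ⊥bis P2·P4 via (35.52,48.58): [(0, 58.0975) (22.7257, 38.1165) (37.7031, 50.3654) (33.6295, 73) (0, 73)]  |A|=950.3455
6. ⊥bis P2·P5 via (19.645,38.97): [(0, 58.0975) (22.7257, 38.1165) (37.7031, 50.3654) (33.6295, 73) (0, 73)]  |A|=950.3455
7. ⊥bis P2·P6 via (32.46,34.465): [(0, 58.0975) (22.7257, 38.1165) (37.7031, 50.3654) (33.6295, 73) (0, 73)]  |A|=950.3455
8. canonical 5-gon: [(0, 58.0975) (22.7257, 38.1165) (37.7031, 50.3654) (33.6295, 73) (0, 73)]
9. shoelace: 950.3455

Area of P2's cell: 950.3455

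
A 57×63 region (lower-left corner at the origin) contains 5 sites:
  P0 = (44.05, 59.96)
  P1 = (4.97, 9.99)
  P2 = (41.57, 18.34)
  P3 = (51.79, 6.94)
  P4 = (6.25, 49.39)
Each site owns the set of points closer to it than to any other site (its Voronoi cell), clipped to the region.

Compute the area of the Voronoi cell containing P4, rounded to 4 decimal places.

1. box [0,57]×[0,63]: [(0, 0) (57, 0) (57, 63) (0, 63)]
2. ⊥bis P4·P0 via (25.15,54.675): [(0, 0) (40.4388, 0) (22.8221, 63) (0, 63)]  |A|=1992.7163
3. ⊥bis P4·P1 via (5.61,29.69): [(0, 29.8723) (32.3797, 28.8203) (22.8221, 63) (0, 63)]  |A|=926.3595
4. ⊥bis P4·P2 via (23.91,33.865): [(0, 29.8723) (19.8335, 29.2279) (29.2656, 39.9571) (22.8221, 63) (0, 63)]  |A|=857.1321
5. ⊥bis P4·P3 via (29.02,28.165): [(0, 29.8723) (19.8335, 29.2279) (29.2656, 39.9571) (22.8221, 63) (0, 63)]  |A|=857.1321
6. canonical 5-gon: [(0, 29.8723) (19.8335, 29.2279) (29.2656, 39.9571) (22.8221, 63) (0, 63)]
7. shoelace: 857.1321

Area of P4's cell: 857.1321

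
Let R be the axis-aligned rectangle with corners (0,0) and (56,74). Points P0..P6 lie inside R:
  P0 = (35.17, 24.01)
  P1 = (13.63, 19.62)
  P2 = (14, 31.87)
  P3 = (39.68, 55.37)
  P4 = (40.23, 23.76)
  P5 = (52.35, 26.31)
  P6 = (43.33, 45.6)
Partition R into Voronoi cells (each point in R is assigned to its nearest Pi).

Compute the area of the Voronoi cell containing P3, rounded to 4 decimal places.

1. box [0,56]×[0,74]: [(0, 0) (56, 0) (56, 74) (0, 74)]
2. ⊥bis P3·P0 via (37.425,39.69): [(0, 45.0722) (56, 37.0187) (56, 74) (0, 74)]  |A|=1845.4551
3. ⊥bis P3·P1 via (26.655,37.495): [(0, 56.9177) (20.2537, 42.1595) (56, 37.0187) (56, 74) (0, 74)]  |A|=1725.4977
4. ⊥bis P3·P2 via (26.84,43.62): [(0, 72.9498) (29.3773, 40.8474) (56, 37.0187) (56, 74) (0, 74)]  |A|=1435.9713
5. ⊥bis P3·P4 via (39.955,39.565): [(0, 72.9498) (29.3773, 40.8474) (38.4734, 39.5392) (56, 39.8442) (56, 74) (0, 74)]  |A|=1411.2105
6. ⊥bis P3·P5 via (46.015,40.84): [(0, 72.9498) (29.3773, 40.8474) (38.4734, 39.5392) (43.221, 39.6218) (56, 45.1934) (56, 74) (0, 74)]  |A|=1377.0316
7. ⊥bis P3·P6 via (41.505,50.485): [(0, 72.9498) (25.8946, 44.6531) (56, 55.9002) (56, 74) (0, 74)]  |A|=1107.7609
8. canonical 5-gon: [(0, 72.9498) (25.8946, 44.6531) (56, 55.9002) (56, 74) (0, 74)]
9. shoelace: 1107.7609

Area of P3's cell: 1107.7609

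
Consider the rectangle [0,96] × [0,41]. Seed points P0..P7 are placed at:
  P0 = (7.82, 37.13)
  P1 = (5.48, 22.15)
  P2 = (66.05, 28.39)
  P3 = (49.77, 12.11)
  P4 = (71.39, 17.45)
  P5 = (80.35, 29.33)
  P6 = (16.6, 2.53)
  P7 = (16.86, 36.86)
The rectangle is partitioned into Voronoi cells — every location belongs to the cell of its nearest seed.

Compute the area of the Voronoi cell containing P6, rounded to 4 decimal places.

1. box [0,96]×[0,41]: [(0, 0) (96, 0) (96, 41) (0, 41)]
2. ⊥bis P6·P0 via (12.21,19.83): [(0, 16.7316) (0, 0) (96, 0) (96, 41) (95.6362, 41)]  |A|=2775.5324
3. ⊥bis P6·P1 via (11.04,12.34): [(34.0203, 25.3645) (0, 6.0829) (0, 0) (96, 0) (96, 41) (95.6362, 41)]  |A|=2594.3955
4. ⊥bis P6·P2 via (41.325,15.46): [(35.8964, 25.8406) (34.0203, 25.3645) (0, 6.0829) (0, 0) (49.4098, 0)]  |A|=757.556
5. ⊥bis P6·P3 via (33.185,7.32): [(28.8241, 22.4194) (0, 6.0829) (0, 0) (35.2991, 0)]  |A|=483.3599
6. ⊥bis P6·P4 via (43.995,9.99): [(28.8241, 22.4194) (0, 6.0829) (0, 0) (35.2991, 0)]  |A|=483.3599
7. ⊥bis P6·P5 via (48.475,15.93): [(28.8241, 22.4194) (0, 6.0829) (0, 0) (35.2991, 0)]  |A|=483.3599
8. ⊥bis P6·P7 via (16.73,19.695): [(29.6391, 19.5972) (23.921, 19.6405) (0, 6.0829) (0, 0) (35.2991, 0)]  |A|=475.3086
9. canonical 5-gon: [(29.6391, 19.5972) (23.921, 19.6405) (0, 6.0829) (0, 0) (35.2991, 0)]
10. shoelace: 475.3086

Area of P6's cell: 475.3086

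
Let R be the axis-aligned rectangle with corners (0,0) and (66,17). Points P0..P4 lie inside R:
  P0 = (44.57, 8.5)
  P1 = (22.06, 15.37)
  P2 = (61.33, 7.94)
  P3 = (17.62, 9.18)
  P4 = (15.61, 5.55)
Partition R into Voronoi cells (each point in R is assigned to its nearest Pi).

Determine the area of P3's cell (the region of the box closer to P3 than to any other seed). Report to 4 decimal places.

1. box [0,66]×[0,17]: [(0, 0) (66, 0) (66, 17) (0, 17)]
2. ⊥bis P3·P0 via (31.095,8.84): [(0, 0) (30.8719, 0) (31.3009, 17) (0, 17)]  |A|=528.4692
3. ⊥bis P3·P1 via (19.84,12.275): [(0, 0) (30.8719, 0) (30.9801, 4.2844) (13.2527, 17) (0, 17)]  |A|=413.7221
4. ⊥bis P3·P2 via (39.475,8.56): [(0, 0) (30.8719, 0) (30.9801, 4.2844) (13.2527, 17) (0, 17)]  |A|=413.7221
5. ⊥bis P3·P4 via (16.615,7.365): [(0, 16.565) (29.916, 0) (30.8719, 0) (30.9801, 4.2844) (13.2527, 17) (0, 17)]  |A|=165.9425
6. canonical 6-gon: [(0, 16.565) (29.916, 0) (30.8719, 0) (30.9801, 4.2844) (13.2527, 17) (0, 17)]
7. shoelace: 165.9425

Area of P3's cell: 165.9425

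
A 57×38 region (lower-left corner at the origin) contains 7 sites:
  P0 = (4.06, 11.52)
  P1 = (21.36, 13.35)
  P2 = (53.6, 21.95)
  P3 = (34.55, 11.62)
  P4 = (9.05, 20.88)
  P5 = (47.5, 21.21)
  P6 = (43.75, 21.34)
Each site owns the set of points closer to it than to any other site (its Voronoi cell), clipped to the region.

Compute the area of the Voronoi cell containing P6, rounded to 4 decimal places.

1. box [0,57]×[0,38]: [(0, 0) (57, 0) (57, 38) (0, 38)]
2. ⊥bis P6·P0 via (23.905,16.43): [(27.9701, 0) (57, 0) (57, 38) (18.5682, 38)]  |A|=1281.7728
3. ⊥bis P6·P1 via (32.555,17.345): [(38.7447, 0) (57, 0) (57, 38) (25.1841, 38)]  |A|=951.3527
4. ⊥bis P6·P2 via (48.675,21.645): [(38.7447, 0) (50.0155, 0) (47.6622, 38) (25.1841, 38)]  |A|=641.2271
5. ⊥bis P6·P3 via (39.15,16.48): [(29.6574, 25.4647) (49.6079, 6.5816) (47.6622, 38) (25.1841, 38)]  |A|=435.9185
6. ⊥bis P6·P4 via (26.4,21.11): [(26.2144, 35.1131) (29.6574, 25.4647) (49.6079, 6.5816) (47.6622, 38) (26.1761, 38)]  |A|=434.4867
7. ⊥bis P6·P5 via (45.625,21.275): [(26.2144, 35.1131) (29.6574, 25.4647) (45.2583, 10.6984) (46.2048, 38) (26.1761, 38)]  |A|=350.2704
8. canonical 5-gon: [(26.2144, 35.1131) (29.6574, 25.4647) (45.2583, 10.6984) (46.2048, 38) (26.1761, 38)]
9. shoelace: 350.2704

Area of P6's cell: 350.2704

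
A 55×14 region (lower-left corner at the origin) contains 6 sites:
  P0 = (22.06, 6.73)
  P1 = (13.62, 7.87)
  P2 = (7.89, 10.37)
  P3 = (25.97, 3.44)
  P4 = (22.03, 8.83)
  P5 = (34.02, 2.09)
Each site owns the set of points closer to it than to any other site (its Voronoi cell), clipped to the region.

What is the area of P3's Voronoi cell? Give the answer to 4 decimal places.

1. box [0,55]×[0,14]: [(0, 0) (55, 0) (55, 14) (0, 14)]
2. ⊥bis P3·P0 via (24.015,5.085): [(19.7363, 0) (55, 0) (55, 14) (31.5164, 14)]  |A|=411.2312
3. ⊥bis P3·P1 via (19.795,5.655): [(19.7363, 0) (55, 0) (55, 14) (31.5164, 14)]  |A|=411.2312
4. ⊥bis P3·P2 via (16.93,6.905): [(19.7363, 0) (55, 0) (55, 14) (31.5164, 14)]  |A|=411.2312
5. ⊥bis P3·P4 via (24,6.135): [(26.3342, 7.8413) (19.7363, 0) (55, 0) (55, 14) (34.7595, 14)]  |A|=401.2445
6. ⊥bis P3·P5 via (29.995,2.765): [(31.4767, 11.6003) (26.3342, 7.8413) (19.7363, 0) (29.5313, 0)]  |A|=64.5735
7. canonical 4-gon: [(31.4767, 11.6003) (26.3342, 7.8413) (19.7363, 0) (29.5313, 0)]
8. shoelace: 64.5735

Area of P3's cell: 64.5735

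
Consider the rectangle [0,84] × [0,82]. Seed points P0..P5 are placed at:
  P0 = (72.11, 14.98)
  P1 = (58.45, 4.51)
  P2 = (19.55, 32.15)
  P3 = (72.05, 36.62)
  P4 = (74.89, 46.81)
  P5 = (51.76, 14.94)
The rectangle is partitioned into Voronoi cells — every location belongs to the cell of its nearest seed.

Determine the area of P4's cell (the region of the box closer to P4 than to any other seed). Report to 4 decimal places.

Area of P4's cell: 1627.5356

1. box [0,84]×[0,82]: [(0, 0) (84, 0) (84, 82) (0, 82)]
2. ⊥bis P4·P0 via (73.5,30.895): [(0, 37.3144) (84, 29.9779) (84, 82) (0, 82)]  |A|=4061.721
3. ⊥bis P4·P1 via (66.67,25.66): [(0, 51.5715) (47.3163, 33.1819) (84, 29.9779) (84, 82) (0, 82)]  |A|=3724.4256
4. ⊥bis P4·P2 via (47.22,39.48): [(48.9257, 33.0413) (84, 29.9779) (84, 82) (35.9561, 82)]  |A|=2088.4027
5. ⊥bis P4·P3 via (73.47,41.715): [(44.4882, 49.7924) (84, 38.7802) (84, 82) (35.9561, 82)]  |A|=1627.5356
6. ⊥bis P4·P5 via (63.325,30.875): [(44.4882, 49.7924) (84, 38.7802) (84, 82) (35.9561, 82)]  |A|=1627.5356
7. canonical 4-gon: [(44.4882, 49.7924) (84, 38.7802) (84, 82) (35.9561, 82)]
8. shoelace: 1627.5356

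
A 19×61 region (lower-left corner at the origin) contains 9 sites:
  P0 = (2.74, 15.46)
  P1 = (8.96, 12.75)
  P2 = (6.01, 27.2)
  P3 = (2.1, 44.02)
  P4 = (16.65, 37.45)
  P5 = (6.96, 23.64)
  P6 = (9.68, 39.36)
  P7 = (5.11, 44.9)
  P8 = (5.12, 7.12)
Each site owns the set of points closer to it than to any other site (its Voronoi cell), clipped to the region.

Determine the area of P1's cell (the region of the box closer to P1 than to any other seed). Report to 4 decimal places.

Area of P1's cell: 166.3489

1. box [0,19]×[0,61]: [(0, 0) (19, 0) (19, 61) (0, 61)]
2. ⊥bis P1·P0 via (5.85,14.105): [(0, 0.6781) (0, 0) (19, 0) (19, 44.2869)]  |A|=427.1673
3. ⊥bis P1·P2 via (7.485,19.975): [(8.4976, 20.1817) (0, 0.6781) (0, 0) (19, 0) (19, 22.3258)]  |A|=311.8449
4. ⊥bis P1·P3 via (5.53,28.385): [(8.4976, 20.1817) (0, 0.6781) (0, 0) (19, 0) (19, 22.3258)]  |A|=311.8449
5. ⊥bis P1·P4 via (12.805,25.1): [(8.4976, 20.1817) (0, 0.6781) (0, 0) (19, 0) (19, 22.3258)]  |A|=311.8449
6. ⊥bis P1·P5 via (7.96,18.195): [(7.6034, 18.1295) (0, 0.6781) (0, 0) (19, 0) (19, 20.2225)]  |A|=290.0419
7. ⊥bis P1·P6 via (9.32,26.055): [(7.6034, 18.1295) (0, 0.6781) (0, 0) (19, 0) (19, 20.2225)]  |A|=290.0419
8. ⊥bis P1·P7 via (7.035,28.825): [(7.6034, 18.1295) (0, 0.6781) (0, 0) (19, 0) (19, 20.2225)]  |A|=290.0419
9. ⊥bis P1·P8 via (7.04,9.935): [(7.6034, 18.1295) (4.722, 11.516) (19, 1.7776) (19, 20.2225)]  |A|=166.3489
10. canonical 4-gon: [(7.6034, 18.1295) (4.722, 11.516) (19, 1.7776) (19, 20.2225)]
11. shoelace: 166.3489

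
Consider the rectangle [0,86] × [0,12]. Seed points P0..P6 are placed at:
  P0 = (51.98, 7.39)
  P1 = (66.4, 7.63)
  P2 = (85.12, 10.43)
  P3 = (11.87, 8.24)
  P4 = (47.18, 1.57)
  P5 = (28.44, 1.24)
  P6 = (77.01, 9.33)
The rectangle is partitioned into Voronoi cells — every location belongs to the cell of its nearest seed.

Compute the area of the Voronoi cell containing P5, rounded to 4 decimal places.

1. box [0,86]×[0,12]: [(0, 0) (86, 0) (86, 12) (0, 12)]
2. ⊥bis P5·P0 via (40.21,4.315): [(0, 0) (41.3373, 0) (38.2022, 12) (0, 12)]  |A|=477.2374
3. ⊥bis P5·P1 via (47.42,4.435): [(0, 0) (41.3373, 0) (38.2022, 12) (0, 12)]  |A|=477.2374
4. ⊥bis P5·P2 via (56.78,5.835): [(0, 0) (41.3373, 0) (38.2022, 12) (0, 12)]  |A|=477.2374
5. ⊥bis P5·P3 via (20.155,4.74): [(18.1526, 0) (41.3373, 0) (38.2022, 12) (23.222, 12)]  |A|=228.9899
6. ⊥bis P5·P4 via (37.81,1.405): [(18.1526, 0) (37.8347, 0) (37.6234, 12) (23.222, 12)]  |A|=204.5016
7. ⊥bis P5·P6 via (52.725,5.285): [(18.1526, 0) (37.8347, 0) (37.6234, 12) (23.222, 12)]  |A|=204.5016
8. canonical 4-gon: [(18.1526, 0) (37.8347, 0) (37.6234, 12) (23.222, 12)]
9. shoelace: 204.5016

Area of P5's cell: 204.5016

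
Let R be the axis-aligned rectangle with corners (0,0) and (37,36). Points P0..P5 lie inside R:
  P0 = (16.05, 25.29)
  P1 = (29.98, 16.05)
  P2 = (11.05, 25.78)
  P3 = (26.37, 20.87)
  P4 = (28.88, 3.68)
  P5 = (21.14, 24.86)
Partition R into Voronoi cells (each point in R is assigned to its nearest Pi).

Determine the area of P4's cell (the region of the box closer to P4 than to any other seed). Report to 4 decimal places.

1. box [0,37]×[0,36]: [(0, 0) (37, 0) (37, 36) (0, 36)]
2. ⊥bis P4·P0 via (22.465,14.485): [(0, 1.1474) (0, 0) (37, 0) (37, 23.1145)]  |A|=448.8453
3. ⊥bis P4·P1 via (29.43,9.865): [(16.6044, 11.0055) (0, 1.1474) (0, 0) (37, 0) (37, 9.1918)]  |A|=306.8644
4. ⊥bis P4·P2 via (19.965,14.73): [(16.6044, 11.0055) (11.8495, 8.1825) (1.7074, 0) (37, 0) (37, 9.1918)]  |A|=293.0811
5. ⊥bis P4·P3 via (27.625,12.275): [(18.0503, 10.8769) (15.8456, 10.555) (11.8495, 8.1825) (1.7074, 0) (37, 0) (37, 9.1918)]  |A|=292.7067
6. ⊥bis P4·P5 via (25.01,14.27): [(18.0503, 10.8769) (15.8456, 10.555) (11.8495, 8.1825) (1.7074, 0) (37, 0) (37, 9.1918)]  |A|=292.7067
7. canonical 6-gon: [(18.0503, 10.8769) (15.8456, 10.555) (11.8495, 8.1825) (1.7074, 0) (37, 0) (37, 9.1918)]
8. shoelace: 292.7067

Area of P4's cell: 292.7067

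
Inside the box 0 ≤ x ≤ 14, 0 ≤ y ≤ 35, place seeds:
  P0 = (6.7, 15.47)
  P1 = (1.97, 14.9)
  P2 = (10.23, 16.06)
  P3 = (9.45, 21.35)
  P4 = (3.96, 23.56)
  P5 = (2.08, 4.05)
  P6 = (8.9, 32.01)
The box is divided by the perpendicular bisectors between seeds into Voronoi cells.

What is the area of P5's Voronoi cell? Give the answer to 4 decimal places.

1. box [0,14]×[0,35]: [(0, 0) (14, 0) (14, 35) (0, 35)]
2. ⊥bis P5·P0 via (4.39,9.76): [(0, 11.536) (0, 0) (14, 0) (14, 5.8722)]  |A|=121.8576
3. ⊥bis P5·P1 via (2.025,9.475): [(5.0194, 9.5054) (0, 9.4545) (0, 0) (14, 0) (14, 5.8722)]  |A|=116.6336
4. ⊥bis P5·P2 via (6.155,10.055): [(9.837, 7.5564) (5.0194, 9.5054) (0, 9.4545) (0, 0) (14, 0) (14, 4.7314)]  |A|=114.2589
5. ⊥bis P5·P3 via (5.765,12.7): [(9.837, 7.5564) (5.0194, 9.5054) (0, 9.4545) (0, 0) (14, 0) (14, 4.7314)]  |A|=114.2589
6. ⊥bis P5·P4 via (3.02,13.805): [(9.837, 7.5564) (5.0194, 9.5054) (0, 9.4545) (0, 0) (14, 0) (14, 4.7314)]  |A|=114.2589
7. ⊥bis P5·P6 via (5.49,18.03): [(9.837, 7.5564) (5.0194, 9.5054) (0, 9.4545) (0, 0) (14, 0) (14, 4.7314)]  |A|=114.2589
8. canonical 6-gon: [(9.837, 7.5564) (5.0194, 9.5054) (0, 9.4545) (0, 0) (14, 0) (14, 4.7314)]
9. shoelace: 114.2589

Area of P5's cell: 114.2589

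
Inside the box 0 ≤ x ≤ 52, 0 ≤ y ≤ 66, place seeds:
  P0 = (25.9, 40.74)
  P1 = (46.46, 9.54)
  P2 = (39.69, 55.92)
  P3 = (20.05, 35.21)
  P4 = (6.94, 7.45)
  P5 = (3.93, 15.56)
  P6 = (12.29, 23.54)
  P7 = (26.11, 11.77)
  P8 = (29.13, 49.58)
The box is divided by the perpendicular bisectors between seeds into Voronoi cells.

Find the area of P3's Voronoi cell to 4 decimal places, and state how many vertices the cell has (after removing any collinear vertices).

Area of P3's cell: 462.0202 (5 vertices)

1. box [0,52]×[0,66]: [(0, 0) (52, 0) (52, 66) (0, 66)]
2. ⊥bis P3·P0 via (22.975,37.975): [(0, 62.2795) (0, 0) (52, 0) (52, 7.2704)]  |A|=1808.2976
3. ⊥bis P3·P1 via (33.255,22.375): [(35.5194, 24.7047) (0, 62.2795) (0, 0) (11.5069, 0)]  |A|=1248.2029
4. ⊥bis P3·P2 via (29.87,45.565): [(35.5194, 24.7047) (0, 62.2795) (0, 0) (11.5069, 0)]  |A|=1248.2029
5. ⊥bis P3·P4 via (13.495,21.33): [(26.3421, 15.2628) (35.5194, 24.7047) (0, 62.2795) (0, 27.7032)]  |A|=795.509
6. ⊥bis P3·P5 via (11.99,25.385): [(21.5973, 17.5036) (26.3421, 15.2628) (35.5194, 24.7047) (0, 62.2795) (0, 35.2211)]  |A|=714.3259
7. ⊥bis P3·P6 via (16.17,29.375): [(30.6805, 19.7262) (35.5194, 24.7047) (0, 62.2795) (0, 40.1273)]  |A|=519.1469
8. ⊥bis P3·P7 via (23.08,23.49): [(24.4771, 23.8512) (33.9991, 26.3129) (0, 62.2795) (0, 40.1273)]  |A|=484.1968
9. ⊥bis P3·P8 via (24.59,42.395): [(24.4771, 23.8512) (33.9991, 26.3129) (10.2038, 51.4853) (0, 57.9327) (0, 40.1273)]  |A|=462.0202
10. canonical 5-gon: [(24.4771, 23.8512) (33.9991, 26.3129) (10.2038, 51.4853) (0, 57.9327) (0, 40.1273)]
11. shoelace: 462.0202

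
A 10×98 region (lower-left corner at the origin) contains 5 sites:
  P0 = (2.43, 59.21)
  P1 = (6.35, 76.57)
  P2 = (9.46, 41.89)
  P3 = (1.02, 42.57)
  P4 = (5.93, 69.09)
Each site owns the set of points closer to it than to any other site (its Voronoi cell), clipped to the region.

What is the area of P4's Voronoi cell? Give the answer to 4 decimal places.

Area of P4's cell: 90.3450

1. box [0,10]×[0,98]: [(0, 0) (10, 0) (10, 98) (0, 98)]
2. ⊥bis P4·P0 via (4.18,64.15): [(0, 65.6308) (10, 62.0883) (10, 98) (0, 98)]  |A|=341.4049
3. ⊥bis P4·P1 via (6.14,72.83): [(0, 73.1748) (0, 65.6308) (10, 62.0883) (10, 72.6133)]  |A|=90.345
4. ⊥bis P4·P2 via (7.695,55.49): [(0, 73.1748) (0, 65.6308) (10, 62.0883) (10, 72.6133)]  |A|=90.345
5. ⊥bis P4·P3 via (3.475,55.83): [(0, 73.1748) (0, 65.6308) (10, 62.0883) (10, 72.6133)]  |A|=90.345
6. canonical 4-gon: [(0, 73.1748) (0, 65.6308) (10, 62.0883) (10, 72.6133)]
7. shoelace: 90.345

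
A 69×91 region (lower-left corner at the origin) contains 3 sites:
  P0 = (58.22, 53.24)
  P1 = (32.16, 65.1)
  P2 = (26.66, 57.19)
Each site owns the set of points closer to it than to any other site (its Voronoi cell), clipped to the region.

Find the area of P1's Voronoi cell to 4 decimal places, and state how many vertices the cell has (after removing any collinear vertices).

1. box [0,69]×[0,91]: [(0, 0) (69, 0) (69, 91) (0, 91)]
2. ⊥bis P1·P0 via (45.19,59.17): [(0, 0) (18.2615, 0) (59.6759, 91) (0, 91)]  |A|=3546.1548
3. ⊥bis P1·P2 via (29.41,61.145): [(0, 81.5944) (42.0796, 52.3355) (59.6759, 91) (0, 91)]  |A|=1351.5606
4. canonical 4-gon: [(0, 81.5944) (42.0796, 52.3355) (59.6759, 91) (0, 91)]
5. shoelace: 1351.5606

Area of P1's cell: 1351.5606 (4 vertices)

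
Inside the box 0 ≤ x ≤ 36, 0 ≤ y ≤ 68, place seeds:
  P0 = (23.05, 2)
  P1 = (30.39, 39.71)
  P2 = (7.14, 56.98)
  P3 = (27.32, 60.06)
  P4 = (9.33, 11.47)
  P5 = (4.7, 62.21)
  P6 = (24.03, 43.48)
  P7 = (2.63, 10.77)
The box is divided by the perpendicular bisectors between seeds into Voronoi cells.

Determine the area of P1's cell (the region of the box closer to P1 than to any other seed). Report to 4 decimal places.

Area of P1's cell: 340.6282

1. box [0,36]×[0,68]: [(0, 0) (36, 0) (36, 68) (0, 68)]
2. ⊥bis P1·P0 via (26.72,20.855): [(0, 26.0559) (36, 19.0487) (36, 68) (0, 68)]  |A|=1636.1176
3. ⊥bis P1·P2 via (18.765,48.345): [(1.9297, 25.6803) (36, 19.0487) (36, 68) (33.3646, 68)]  |A|=889.6555
4. ⊥bis P1·P3 via (28.855,49.885): [(18.7799, 48.3651) (1.9297, 25.6803) (36, 19.0487) (36, 50.9629)]  |A|=717.0928
5. ⊥bis P1·P4 via (19.86,25.59): [(18.7799, 48.3651) (8.2783, 34.2271) (26.0289, 20.9895) (36, 19.0487) (36, 50.9629)]  |A|=599.2173
6. ⊥bis P1·P5 via (17.545,50.96): [(18.7799, 48.3651) (8.2783, 34.2271) (26.0289, 20.9895) (36, 19.0487) (36, 50.9629)]  |A|=599.2173
7. ⊥bis P1·P6 via (27.21,41.595): [(32.4451, 50.4266) (18.3779, 26.6953) (26.0289, 20.9895) (36, 19.0487) (36, 50.9629)]  |A|=340.6282
8. ⊥bis P1·P7 via (16.51,25.24): [(32.4451, 50.4266) (18.3779, 26.6953) (26.0289, 20.9895) (36, 19.0487) (36, 50.9629)]  |A|=340.6282
9. canonical 5-gon: [(32.4451, 50.4266) (18.3779, 26.6953) (26.0289, 20.9895) (36, 19.0487) (36, 50.9629)]
10. shoelace: 340.6282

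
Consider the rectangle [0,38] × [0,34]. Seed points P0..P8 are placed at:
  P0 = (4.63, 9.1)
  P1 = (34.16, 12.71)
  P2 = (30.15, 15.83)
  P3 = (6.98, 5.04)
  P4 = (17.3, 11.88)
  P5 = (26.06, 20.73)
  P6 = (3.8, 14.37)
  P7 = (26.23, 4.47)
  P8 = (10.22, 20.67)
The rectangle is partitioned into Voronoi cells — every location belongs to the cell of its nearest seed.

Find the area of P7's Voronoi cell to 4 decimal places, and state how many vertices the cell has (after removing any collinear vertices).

Area of P7's cell: 149.8004 (6 vertices)

1. box [0,38]×[0,34]: [(0, 0) (38, 0) (38, 34) (0, 34)]
2. ⊥bis P7·P0 via (15.43,6.785): [(13.9756, 0) (38, 0) (38, 34) (21.2636, 34)]  |A|=692.9335
3. ⊥bis P7·P1 via (30.195,8.59): [(18.2757, 20.0609) (13.9756, 0) (38, 0) (38, 1.0786)]  |A|=251.6126
4. ⊥bis P7·P2 via (28.19,10.15): [(28.7887, 9.9434) (16.9804, 14.0181) (13.9756, 0) (38, 0) (38, 1.0786)]  |A|=213.2964
5. ⊥bis P7·P3 via (16.605,4.755): [(28.7887, 9.9434) (16.9804, 14.0181) (16.8631, 13.4706) (16.4642, 0) (38, 0) (38, 1.0786)]  |A|=196.535
6. ⊥bis P7·P4 via (21.765,8.175): [(28.7887, 9.9434) (24.4692, 11.4339) (16.5191, 1.853) (16.4642, 0) (38, 0) (38, 1.0786)]  |A|=149.8004
7. ⊥bis P7·P5 via (26.145,12.6): [(28.7887, 9.9434) (24.4692, 11.4339) (16.5191, 1.853) (16.4642, 0) (38, 0) (38, 1.0786)]  |A|=149.8004
8. ⊥bis P7·P6 via (15.015,9.42): [(28.7887, 9.9434) (24.4692, 11.4339) (16.5191, 1.853) (16.4642, 0) (38, 0) (38, 1.0786)]  |A|=149.8004
9. ⊥bis P7·P8 via (18.225,12.57): [(28.7887, 9.9434) (24.4692, 11.4339) (16.5191, 1.853) (16.4642, 0) (38, 0) (38, 1.0786)]  |A|=149.8004
10. canonical 6-gon: [(28.7887, 9.9434) (24.4692, 11.4339) (16.5191, 1.853) (16.4642, 0) (38, 0) (38, 1.0786)]
11. shoelace: 149.8004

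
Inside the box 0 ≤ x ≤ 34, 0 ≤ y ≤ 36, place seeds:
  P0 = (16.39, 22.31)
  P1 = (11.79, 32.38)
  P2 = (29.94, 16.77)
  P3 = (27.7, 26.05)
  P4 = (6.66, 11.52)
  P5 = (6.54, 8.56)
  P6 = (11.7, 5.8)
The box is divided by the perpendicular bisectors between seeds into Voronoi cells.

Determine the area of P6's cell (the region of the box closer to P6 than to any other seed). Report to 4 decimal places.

Area of P6's cell: 192.0461

1. box [0,34]×[0,36]: [(0, 0) (34, 0) (34, 36) (0, 36)]
2. ⊥bis P6·P0 via (14.045,14.055): [(0, 18.0448) (0, 0) (34, 0) (34, 8.3864)]  |A|=449.3295
3. ⊥bis P6·P1 via (11.745,19.09): [(0, 18.0448) (0, 0) (34, 0) (34, 8.3864)]  |A|=449.3295
4. ⊥bis P6·P2 via (20.82,11.285): [(20.2068, 12.3046) (0, 18.0448) (0, 0) (27.6071, 0)]  |A|=352.1607
5. ⊥bis P6·P3 via (19.7,15.925): [(20.2068, 12.3046) (0, 18.0448) (0, 0) (27.6071, 0)]  |A|=352.1607
6. ⊥bis P6·P4 via (9.18,8.66): [(20.2068, 12.3046) (14.9962, 13.7848) (0, 0.5713) (0, 0) (27.6071, 0)]  |A|=221.1428
7. ⊥bis P6·P5 via (9.12,7.18): [(20.2068, 12.3046) (14.9962, 13.7848) (10.5638, 9.8793) (5.2795, 0) (27.6071, 0)]  |A|=192.0461
8. canonical 5-gon: [(20.2068, 12.3046) (14.9962, 13.7848) (10.5638, 9.8793) (5.2795, 0) (27.6071, 0)]
9. shoelace: 192.0461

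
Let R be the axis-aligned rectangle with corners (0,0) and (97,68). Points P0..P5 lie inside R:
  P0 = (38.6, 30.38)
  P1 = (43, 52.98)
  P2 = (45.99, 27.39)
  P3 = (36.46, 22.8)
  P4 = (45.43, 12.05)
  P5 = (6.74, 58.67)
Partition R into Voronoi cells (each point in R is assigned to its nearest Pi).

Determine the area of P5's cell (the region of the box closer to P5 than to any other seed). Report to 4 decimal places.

Area of P5's cell: 849.8777

1. box [0,97]×[0,68]: [(0, 0) (97, 0) (97, 68) (0, 68)]
2. ⊥bis P5·P0 via (22.67,44.525): [(0, 18.9942) (43.5146, 68) (0, 68)]  |A|=1066.2329
3. ⊥bis P5·P1 via (24.87,55.825): [(0, 18.9942) (23.1884, 45.1088) (26.7805, 68) (0, 68)]  |A|=874.7019
4. ⊥bis P5·P2 via (26.365,43.03): [(0, 18.9942) (23.1884, 45.1088) (26.7805, 68) (0, 68)]  |A|=874.7019
5. ⊥bis P5·P3 via (21.6,40.735): [(0, 22.8384) (12.9153, 33.5393) (23.1884, 45.1088) (26.7805, 68) (0, 68)]  |A|=849.8777
6. ⊥bis P5·P4 via (26.085,35.36): [(0, 22.8384) (12.9153, 33.5393) (23.1884, 45.1088) (26.7805, 68) (0, 68)]  |A|=849.8777
7. canonical 5-gon: [(0, 22.8384) (12.9153, 33.5393) (23.1884, 45.1088) (26.7805, 68) (0, 68)]
8. shoelace: 849.8777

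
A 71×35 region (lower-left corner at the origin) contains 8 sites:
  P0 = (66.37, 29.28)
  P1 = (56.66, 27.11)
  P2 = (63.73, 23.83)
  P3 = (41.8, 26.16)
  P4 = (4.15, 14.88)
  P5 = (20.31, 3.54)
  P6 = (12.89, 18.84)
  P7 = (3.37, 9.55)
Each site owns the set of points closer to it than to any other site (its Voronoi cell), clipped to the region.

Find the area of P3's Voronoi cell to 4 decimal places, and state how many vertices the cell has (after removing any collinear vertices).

1. box [0,71]×[0,35]: [(0, 0) (71, 0) (71, 35) (0, 35)]
2. ⊥bis P3·P0 via (54.085,27.72): [(0, 0) (57.605, 0) (53.1606, 35) (0, 35)]  |A|=1938.3972
3. ⊥bis P3·P1 via (49.23,26.635): [(0, 0) (50.9328, 0) (48.6952, 35) (0, 35)]  |A|=1743.49
4. ⊥bis P3·P2 via (52.765,24.995): [(0, 0) (50.1094, 0) (50.6234, 4.8386) (48.6952, 35) (0, 35)]  |A|=1741.4979
5. ⊥bis P3·P4 via (22.975,20.52): [(29.1228, 0) (50.1094, 0) (50.6234, 4.8386) (48.6952, 35) (18.6368, 35)]  |A|=905.705
6. ⊥bis P3·P5 via (31.055,14.85): [(22.1347, 23.3247) (46.6859, 0) (50.1094, 0) (50.6234, 4.8386) (48.6952, 35) (18.6368, 35)]  |A|=700.8792
7. ⊥bis P3·P6 via (27.345,22.5): [(28.7204, 17.068) (46.6859, 0) (50.1094, 0) (50.6234, 4.8386) (48.6952, 35) (24.18, 35)]  |A|=623.6763
8. ⊥bis P3·P7 via (22.585,17.855): [(28.7204, 17.068) (46.6859, 0) (50.1094, 0) (50.6234, 4.8386) (48.6952, 35) (24.18, 35)]  |A|=623.6763
9. canonical 6-gon: [(28.7204, 17.068) (46.6859, 0) (50.1094, 0) (50.6234, 4.8386) (48.6952, 35) (24.18, 35)]
10. shoelace: 623.6763

Area of P3's cell: 623.6763 (6 vertices)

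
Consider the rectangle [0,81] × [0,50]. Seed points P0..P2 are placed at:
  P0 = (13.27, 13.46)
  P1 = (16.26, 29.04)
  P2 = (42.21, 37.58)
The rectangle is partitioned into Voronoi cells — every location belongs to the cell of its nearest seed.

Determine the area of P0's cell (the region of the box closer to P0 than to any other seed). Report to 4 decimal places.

Area of P0's cell: 842.9702

1. box [0,81]×[0,50]: [(0, 0) (81, 0) (81, 50) (0, 50)]
2. ⊥bis P0·P1 via (14.765,21.25): [(0, 24.0836) (0, 0) (81, 0) (81, 8.5387)]  |A|=1321.2012
3. ⊥bis P0·P2 via (27.74,25.52): [(34.4469, 17.4728) (0, 24.0836) (0, 0) (49.0096, 0)]  |A|=842.9702
4. canonical 4-gon: [(34.4469, 17.4728) (0, 24.0836) (0, 0) (49.0096, 0)]
5. shoelace: 842.9702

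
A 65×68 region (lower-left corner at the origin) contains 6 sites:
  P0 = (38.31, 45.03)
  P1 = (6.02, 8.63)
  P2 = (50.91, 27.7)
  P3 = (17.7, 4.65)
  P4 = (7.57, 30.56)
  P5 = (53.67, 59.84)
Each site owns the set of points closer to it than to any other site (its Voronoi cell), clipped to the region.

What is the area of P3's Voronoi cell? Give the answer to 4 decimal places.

Area of P3's cell: 536.0202

1. box [0,65]×[0,68]: [(0, 0) (65, 0) (65, 68) (0, 68)]
2. ⊥bis P3·P0 via (28.005,24.84): [(0, 39.1338) (0, 0) (65, 0) (65, 5.9577)]  |A|=1465.4735
3. ⊥bis P3·P1 via (11.86,6.64): [(19.5348, 29.1632) (9.5974, 0) (65, 0) (65, 5.9577)]  |A|=943.2919
4. ⊥bis P3·P2 via (34.305,16.175): [(28.4477, 24.614) (19.5348, 29.1632) (9.5974, 0) (45.5316, 0)]  |A|=594.8097
5. ⊥bis P3·P4 via (12.635,17.605): [(28.8991, 23.9637) (16.0515, 18.9408) (9.5974, 0) (45.5316, 0)]  |A|=536.0202
6. ⊥bis P3·P5 via (35.685,32.245): [(28.8991, 23.9637) (16.0515, 18.9408) (9.5974, 0) (45.5316, 0)]  |A|=536.0202
7. canonical 4-gon: [(28.8991, 23.9637) (16.0515, 18.9408) (9.5974, 0) (45.5316, 0)]
8. shoelace: 536.0202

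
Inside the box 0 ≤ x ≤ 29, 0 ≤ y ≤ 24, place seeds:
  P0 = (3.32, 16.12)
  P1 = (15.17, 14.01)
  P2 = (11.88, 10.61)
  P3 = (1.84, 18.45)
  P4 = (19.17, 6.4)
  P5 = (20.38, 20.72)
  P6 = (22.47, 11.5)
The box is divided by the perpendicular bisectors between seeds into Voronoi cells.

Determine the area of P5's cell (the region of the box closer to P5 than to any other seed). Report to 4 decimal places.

Area of P5's cell: 108.9892

1. box [0,29]×[0,24]: [(0, 0) (29, 0) (29, 24) (0, 24)]
2. ⊥bis P5·P0 via (11.85,18.42): [(16.8167, 0) (29, 0) (29, 24) (10.3454, 24)]  |A|=370.0544
3. ⊥bis P5·P1 via (17.775,17.365): [(10.6409, 22.9043) (29, 8.6493) (29, 24) (10.3454, 24)]  |A|=151.1324
4. ⊥bis P5·P2 via (16.13,15.665): [(10.6409, 22.9043) (29, 8.6493) (29, 24) (10.3454, 24)]  |A|=151.1324
5. ⊥bis P5·P3 via (11.11,19.585): [(10.7102, 22.8505) (29, 8.6493) (29, 24) (10.5694, 24)]  |A|=150.9736
6. ⊥bis P5·P4 via (19.775,13.56): [(10.7102, 22.8505) (23.0297, 13.285) (29, 12.7805) (29, 24) (10.5694, 24)]  |A|=138.6413
7. ⊥bis P5·P6 via (21.425,16.11): [(10.7102, 22.8505) (19.8509, 15.7532) (29, 17.8271) (29, 24) (10.5694, 24)]  |A|=108.9892
8. canonical 5-gon: [(10.7102, 22.8505) (19.8509, 15.7532) (29, 17.8271) (29, 24) (10.5694, 24)]
9. shoelace: 108.9892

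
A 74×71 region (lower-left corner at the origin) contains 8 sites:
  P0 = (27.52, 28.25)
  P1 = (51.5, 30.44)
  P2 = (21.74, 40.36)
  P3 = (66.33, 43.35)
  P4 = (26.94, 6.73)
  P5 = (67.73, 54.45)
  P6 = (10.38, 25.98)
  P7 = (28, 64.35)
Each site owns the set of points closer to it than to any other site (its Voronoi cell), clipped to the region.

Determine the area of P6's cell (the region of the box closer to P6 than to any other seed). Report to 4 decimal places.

Area of P6's cell: 572.4713

1. box [0,74]×[0,71]: [(0, 0) (74, 0) (74, 71) (0, 71)]
2. ⊥bis P6·P0 via (18.95,27.115): [(0, 0) (22.5411, 0) (13.1379, 71) (0, 71)]  |A|=1266.6046
3. ⊥bis P6·P1 via (30.94,28.21): [(0, 0) (22.5411, 0) (13.1379, 71) (0, 71)]  |A|=1266.6046
4. ⊥bis P6·P2 via (16.06,33.17): [(0, 45.8572) (0, 0) (22.5411, 0) (18.3921, 31.3277)]  |A|=774.7843
5. ⊥bis P6·P3 via (38.355,34.665): [(0, 45.8572) (0, 0) (22.5411, 0) (18.3921, 31.3277)]  |A|=774.7843
6. ⊥bis P6·P4 via (18.66,16.355): [(0, 45.8572) (0, 0.3026) (20.1996, 17.6795) (18.3921, 31.3277)]  |A|=572.4713
7. ⊥bis P6·P5 via (39.055,40.215): [(0, 45.8572) (0, 0.3026) (20.1996, 17.6795) (18.3921, 31.3277)]  |A|=572.4713
8. ⊥bis P6·P7 via (19.19,45.165): [(0, 45.8572) (0, 0.3026) (20.1996, 17.6795) (18.3921, 31.3277)]  |A|=572.4713
9. canonical 4-gon: [(0, 45.8572) (0, 0.3026) (20.1996, 17.6795) (18.3921, 31.3277)]
10. shoelace: 572.4713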